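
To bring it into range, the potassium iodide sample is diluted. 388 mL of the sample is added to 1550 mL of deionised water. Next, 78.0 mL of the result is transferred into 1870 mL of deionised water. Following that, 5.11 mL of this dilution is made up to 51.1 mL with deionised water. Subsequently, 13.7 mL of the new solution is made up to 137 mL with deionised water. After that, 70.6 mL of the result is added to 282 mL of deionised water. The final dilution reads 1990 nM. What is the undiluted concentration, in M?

Overall dilution factor = 4.995 × 24.97 × 10 × 10 × 4.994 = 6.23 × 10⁴.
Original = 1990 nM × 6.23 × 10⁴ = 1.24 × 10⁸ nM = 0.124 M.

0.124 M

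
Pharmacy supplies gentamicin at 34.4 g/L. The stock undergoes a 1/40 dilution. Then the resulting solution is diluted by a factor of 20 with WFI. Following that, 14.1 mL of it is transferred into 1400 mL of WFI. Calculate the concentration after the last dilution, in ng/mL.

Overall dilution factor = 40 × 20 × 100.3 = 8.02 × 10⁴.
34.4 g/L / 8.02 × 10⁴ = 4.29 × 10⁻⁴ g/L = 429 ng/mL.

429 ng/mL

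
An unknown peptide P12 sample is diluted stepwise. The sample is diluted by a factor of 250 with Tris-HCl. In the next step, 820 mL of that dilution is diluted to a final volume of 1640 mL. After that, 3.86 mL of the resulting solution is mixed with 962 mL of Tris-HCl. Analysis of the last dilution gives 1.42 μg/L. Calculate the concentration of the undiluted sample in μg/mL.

178 μg/mL

Overall dilution factor = 250 × 2 × 250.2 = 1.25 × 10⁵.
Original = 1.42 μg/L × 1.25 × 10⁵ = 1.78 × 10⁵ μg/L = 178 μg/mL.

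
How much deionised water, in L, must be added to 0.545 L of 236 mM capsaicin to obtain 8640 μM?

8640 μM = 8.64 mM.
V₂ = C₁V₁/C₂ = 236 × 0.545 / 8.64 = 14.9 L.
Diluent to add = V₂ − V₁ = 14.9 − 0.545 = 14.3 L.

14.3 L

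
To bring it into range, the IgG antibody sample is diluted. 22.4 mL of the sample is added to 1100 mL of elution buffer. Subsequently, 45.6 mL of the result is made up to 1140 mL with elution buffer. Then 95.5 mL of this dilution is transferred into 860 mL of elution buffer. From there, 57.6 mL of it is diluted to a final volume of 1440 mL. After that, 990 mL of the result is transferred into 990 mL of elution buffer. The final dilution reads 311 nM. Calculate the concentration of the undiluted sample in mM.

195 mM

Overall dilution factor = 50.11 × 25 × 10.01 × 25 × 2 = 6.27 × 10⁵.
Original = 311 nM × 6.27 × 10⁵ = 1.95 × 10⁸ nM = 195 mM.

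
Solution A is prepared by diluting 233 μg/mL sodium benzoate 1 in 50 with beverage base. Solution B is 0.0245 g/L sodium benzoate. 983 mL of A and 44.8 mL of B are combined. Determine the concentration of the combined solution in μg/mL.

5.52 μg/mL

C_A = 233 μg/mL / 50 = 4.66 μg/mL.
C_B = 0.0245 g/L = 24.5 μg/mL.
C_mix = (C_A·V_A + C_B·V_B)/(V_A + V_B) = (4.66×983 + 24.5×44.8) / 1028 = 5.52 μg/mL.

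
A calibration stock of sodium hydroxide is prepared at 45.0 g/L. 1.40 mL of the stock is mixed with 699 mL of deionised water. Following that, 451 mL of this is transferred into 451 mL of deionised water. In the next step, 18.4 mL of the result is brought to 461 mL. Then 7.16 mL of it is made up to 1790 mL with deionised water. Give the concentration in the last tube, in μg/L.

Overall dilution factor = 500.3 × 2 × 25.05 × 250 = 6.27 × 10⁶.
45.0 g/L / 6.27 × 10⁶ = 7.18 × 10⁻⁶ g/L = 7.18 μg/L.

7.18 μg/L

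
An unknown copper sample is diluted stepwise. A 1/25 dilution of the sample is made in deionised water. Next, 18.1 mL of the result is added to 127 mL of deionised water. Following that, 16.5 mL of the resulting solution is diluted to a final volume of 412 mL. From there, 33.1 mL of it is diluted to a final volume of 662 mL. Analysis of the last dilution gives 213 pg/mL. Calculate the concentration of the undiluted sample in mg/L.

Overall dilution factor = 25 × 8.017 × 24.97 × 20 = 1.00 × 10⁵.
Original = 213 pg/mL × 1.00 × 10⁵ = 2.13 × 10⁷ pg/mL = 21.3 mg/L.

21.3 mg/L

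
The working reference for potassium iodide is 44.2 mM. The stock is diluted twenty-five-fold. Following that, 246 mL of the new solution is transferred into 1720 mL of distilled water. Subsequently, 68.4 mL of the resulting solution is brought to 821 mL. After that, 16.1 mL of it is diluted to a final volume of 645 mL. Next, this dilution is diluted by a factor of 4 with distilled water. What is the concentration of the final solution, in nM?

Overall dilution factor = 25 × 7.992 × 12.00 × 40.06 × 4 = 3.84 × 10⁵.
44.2 mM / 3.84 × 10⁵ = 1.15 × 10⁻⁴ mM = 115 nM.

115 nM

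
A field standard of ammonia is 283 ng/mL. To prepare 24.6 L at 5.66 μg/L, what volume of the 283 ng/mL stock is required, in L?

5.66 μg/L = 5.66 ng/mL.
V₁ = C₂V₂/C₁ = 5.66 × 24.6 / 283 = 0.492 L.

0.492 L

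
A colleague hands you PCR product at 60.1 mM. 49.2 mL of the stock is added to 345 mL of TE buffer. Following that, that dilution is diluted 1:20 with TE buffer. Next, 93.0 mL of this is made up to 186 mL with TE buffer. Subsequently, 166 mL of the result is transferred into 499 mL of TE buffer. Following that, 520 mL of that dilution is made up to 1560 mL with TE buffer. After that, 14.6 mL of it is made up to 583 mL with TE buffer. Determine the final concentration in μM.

0.391 μM

Overall dilution factor = 8.012 × 20 × 2 × 4.006 × 3 × 39.93 = 1.54 × 10⁵.
60.1 mM / 1.54 × 10⁵ = 3.91 × 10⁻⁴ mM = 0.391 μM.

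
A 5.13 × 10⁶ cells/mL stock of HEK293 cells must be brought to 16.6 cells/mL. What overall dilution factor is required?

3.09 × 10⁵

Factor = C₀/C_target = 5.13 × 10⁶ cells/mL / 16.6 cells/mL = 3.09 × 10⁵.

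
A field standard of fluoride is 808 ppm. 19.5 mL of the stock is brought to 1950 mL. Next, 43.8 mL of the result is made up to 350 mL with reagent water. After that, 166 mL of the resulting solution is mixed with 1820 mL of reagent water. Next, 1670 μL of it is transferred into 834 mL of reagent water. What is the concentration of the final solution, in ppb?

Overall dilution factor = 100 × 7.991 × 11.96 × 500.4 = 4.78 × 10⁶.
808 ppm / 4.78 × 10⁶ = 1.69 × 10⁻⁴ ppm = 0.169 ppb.

0.169 ppb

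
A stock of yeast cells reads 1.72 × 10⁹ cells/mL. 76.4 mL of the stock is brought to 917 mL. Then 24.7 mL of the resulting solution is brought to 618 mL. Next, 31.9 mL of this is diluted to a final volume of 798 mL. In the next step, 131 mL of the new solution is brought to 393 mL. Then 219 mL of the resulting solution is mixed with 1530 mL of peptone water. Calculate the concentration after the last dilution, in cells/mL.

9560 cells/mL

Overall dilution factor = 12.00 × 25.02 × 25.02 × 3 × 7.986 = 1.80 × 10⁵.
1.72 × 10⁹ cells/mL / 1.80 × 10⁵ = 9560 cells/mL.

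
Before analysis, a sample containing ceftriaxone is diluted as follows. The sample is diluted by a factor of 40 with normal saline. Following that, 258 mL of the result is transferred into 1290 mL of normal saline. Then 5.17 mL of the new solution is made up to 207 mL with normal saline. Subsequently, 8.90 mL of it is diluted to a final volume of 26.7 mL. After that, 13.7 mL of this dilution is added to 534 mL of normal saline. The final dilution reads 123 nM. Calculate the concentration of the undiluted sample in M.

0.142 M

Overall dilution factor = 40 × 6 × 40.04 × 3 × 39.98 = 1.15 × 10⁶.
Original = 123 nM × 1.15 × 10⁶ = 1.42 × 10⁸ nM = 0.142 M.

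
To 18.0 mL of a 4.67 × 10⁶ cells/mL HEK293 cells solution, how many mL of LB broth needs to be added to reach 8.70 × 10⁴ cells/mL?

948 mL

V₂ = C₁V₁/C₂ = 4.67 × 10⁶ × 18.0 / 8.70 × 10⁴ = 966 mL.
Diluent to add = V₂ − V₁ = 966 − 18.0 = 948 mL.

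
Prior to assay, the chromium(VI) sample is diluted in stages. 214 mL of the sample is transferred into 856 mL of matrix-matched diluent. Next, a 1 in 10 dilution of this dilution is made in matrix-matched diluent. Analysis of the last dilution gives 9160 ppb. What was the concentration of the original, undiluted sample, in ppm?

458 ppm

Overall dilution factor = 5 × 10 = 50.0.
Original = 9160 ppb × 50.0 = 4.58 × 10⁵ ppb = 458 ppm.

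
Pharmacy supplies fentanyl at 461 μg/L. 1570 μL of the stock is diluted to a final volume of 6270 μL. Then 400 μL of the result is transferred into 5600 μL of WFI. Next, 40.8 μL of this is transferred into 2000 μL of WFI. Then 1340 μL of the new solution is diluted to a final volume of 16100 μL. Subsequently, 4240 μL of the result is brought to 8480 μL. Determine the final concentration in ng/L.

6.40 ng/L

Overall dilution factor = 3.994 × 15 × 50.02 × 12.01 × 2 = 7.20 × 10⁴.
461 μg/L / 7.20 × 10⁴ = 6.40 × 10⁻³ μg/L = 6.40 ng/L.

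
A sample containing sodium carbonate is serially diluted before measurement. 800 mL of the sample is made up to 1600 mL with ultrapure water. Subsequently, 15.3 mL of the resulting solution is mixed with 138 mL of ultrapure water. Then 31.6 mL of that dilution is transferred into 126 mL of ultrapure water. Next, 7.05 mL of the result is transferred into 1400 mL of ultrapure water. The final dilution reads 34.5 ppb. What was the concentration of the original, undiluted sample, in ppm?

688 ppm

Overall dilution factor = 2 × 10.02 × 4.987 × 199.6 = 1.99 × 10⁴.
Original = 34.5 ppb × 1.99 × 10⁴ = 6.88 × 10⁵ ppb = 688 ppm.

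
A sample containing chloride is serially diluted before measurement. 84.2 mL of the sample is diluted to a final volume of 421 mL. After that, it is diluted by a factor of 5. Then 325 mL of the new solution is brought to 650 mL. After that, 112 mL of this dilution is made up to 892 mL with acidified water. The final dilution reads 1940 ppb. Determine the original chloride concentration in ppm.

Overall dilution factor = 5 × 5 × 2 × 7.964 = 398.
Original = 1940 ppb × 398 = 7.73 × 10⁵ ppb = 773 ppm.

773 ppm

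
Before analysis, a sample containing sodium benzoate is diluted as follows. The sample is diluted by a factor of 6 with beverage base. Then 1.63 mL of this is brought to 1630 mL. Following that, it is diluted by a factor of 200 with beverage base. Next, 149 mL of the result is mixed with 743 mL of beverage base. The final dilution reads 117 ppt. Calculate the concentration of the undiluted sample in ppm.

841 ppm

Overall dilution factor = 6 × 1000 × 200 × 5.987 = 7.18 × 10⁶.
Original = 117 ppt × 7.18 × 10⁶ = 8.41 × 10⁸ ppt = 841 ppm.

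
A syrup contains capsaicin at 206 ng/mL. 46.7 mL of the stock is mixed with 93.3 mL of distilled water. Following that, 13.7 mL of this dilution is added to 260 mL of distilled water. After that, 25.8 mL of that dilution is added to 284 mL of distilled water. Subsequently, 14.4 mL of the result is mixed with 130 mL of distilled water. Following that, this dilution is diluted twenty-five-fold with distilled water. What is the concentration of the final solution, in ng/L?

Overall dilution factor = 2.998 × 19.98 × 12.01 × 10.03 × 25 = 1.80 × 10⁵.
206 ng/mL / 1.80 × 10⁵ = 1.14 × 10⁻³ ng/mL = 1.14 ng/L.

1.14 ng/L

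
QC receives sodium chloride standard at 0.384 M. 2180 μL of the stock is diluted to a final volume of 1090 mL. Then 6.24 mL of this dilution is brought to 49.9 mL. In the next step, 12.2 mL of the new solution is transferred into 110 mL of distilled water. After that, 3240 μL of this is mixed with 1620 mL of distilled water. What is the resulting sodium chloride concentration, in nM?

19.1 nM

Overall dilution factor = 500 × 7.997 × 10.02 × 501 = 2.01 × 10⁷.
0.384 M / 2.01 × 10⁷ = 1.91 × 10⁻⁸ M = 19.1 nM.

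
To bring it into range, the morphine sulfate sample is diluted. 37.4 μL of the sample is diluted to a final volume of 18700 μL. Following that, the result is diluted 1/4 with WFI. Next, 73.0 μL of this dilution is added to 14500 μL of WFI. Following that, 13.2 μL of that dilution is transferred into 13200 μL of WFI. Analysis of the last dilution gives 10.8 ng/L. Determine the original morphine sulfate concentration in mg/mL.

4.32 mg/mL

Overall dilution factor = 500 × 4 × 199.6 × 1001 = 4.00 × 10⁸.
Original = 10.8 ng/L × 4.00 × 10⁸ = 4.32 × 10⁹ ng/L = 4.32 mg/mL.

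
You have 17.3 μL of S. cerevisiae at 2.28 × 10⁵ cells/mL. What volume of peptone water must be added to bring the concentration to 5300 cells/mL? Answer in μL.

V₂ = C₁V₁/C₂ = 2.28 × 10⁵ × 17.3 / 5300 = 744 μL.
Diluent to add = V₂ − V₁ = 744 − 17.3 = 727 μL.

727 μL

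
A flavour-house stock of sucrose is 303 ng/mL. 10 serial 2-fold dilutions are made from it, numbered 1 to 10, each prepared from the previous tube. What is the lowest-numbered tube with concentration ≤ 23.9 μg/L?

tube 4

Tube n has concentration 303 ng/mL / 2ⁿ.
Need 2ⁿ ≥ 303 ng/mL / 23.9 μg/L = 12.7, so n ≥ 3.66.
First such tube: n = 4.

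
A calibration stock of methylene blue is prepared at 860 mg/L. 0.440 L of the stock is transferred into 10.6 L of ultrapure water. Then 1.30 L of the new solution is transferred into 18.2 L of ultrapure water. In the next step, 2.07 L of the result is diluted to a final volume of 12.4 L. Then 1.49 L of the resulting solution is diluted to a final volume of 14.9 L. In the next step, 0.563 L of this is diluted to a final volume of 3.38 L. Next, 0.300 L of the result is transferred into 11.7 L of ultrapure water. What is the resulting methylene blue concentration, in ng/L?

Overall dilution factor = 25.09 × 15 × 5.990 × 10 × 6.004 × 40 = 5.41 × 10⁶.
860 mg/L / 5.41 × 10⁶ = 1.59 × 10⁻⁴ mg/L = 159 ng/L.

159 ng/L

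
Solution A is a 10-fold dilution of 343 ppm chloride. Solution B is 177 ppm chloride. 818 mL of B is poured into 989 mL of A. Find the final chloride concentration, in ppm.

C_A = 343 ppm / 10 = 34.3 ppm.
C_mix = (C_A·V_A + C_B·V_B)/(V_A + V_B) = (34.3×989 + 177×818) / 1807 = 98.9 ppm.

98.9 ppm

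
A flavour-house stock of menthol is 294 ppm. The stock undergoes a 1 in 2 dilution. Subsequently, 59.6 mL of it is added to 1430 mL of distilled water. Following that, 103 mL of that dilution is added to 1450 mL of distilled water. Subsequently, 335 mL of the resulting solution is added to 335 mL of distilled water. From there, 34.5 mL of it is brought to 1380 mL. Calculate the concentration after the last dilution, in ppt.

4880 ppt

Overall dilution factor = 2 × 24.99 × 15.08 × 2 × 40 = 6.03 × 10⁴.
294 ppm / 6.03 × 10⁴ = 4.88 × 10⁻³ ppm = 4880 ppt.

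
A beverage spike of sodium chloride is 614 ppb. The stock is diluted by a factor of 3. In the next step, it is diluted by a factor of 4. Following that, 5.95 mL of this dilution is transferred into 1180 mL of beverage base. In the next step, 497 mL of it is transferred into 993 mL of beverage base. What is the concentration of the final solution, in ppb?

0.0856 ppb

Overall dilution factor = 3 × 4 × 199.3 × 2.998 = 7171.
614 ppb / 7171 = 0.0856 ppb.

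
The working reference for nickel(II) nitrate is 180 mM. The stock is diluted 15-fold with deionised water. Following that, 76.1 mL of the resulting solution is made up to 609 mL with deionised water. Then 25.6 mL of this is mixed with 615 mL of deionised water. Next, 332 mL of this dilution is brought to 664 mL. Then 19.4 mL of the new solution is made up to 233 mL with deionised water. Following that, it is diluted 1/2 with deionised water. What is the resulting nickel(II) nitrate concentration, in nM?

Overall dilution factor = 15 × 8.003 × 25.02 × 2 × 12.01 × 2 = 1.44 × 10⁵.
180 mM / 1.44 × 10⁵ = 1.25 × 10⁻³ mM = 1250 nM.

1250 nM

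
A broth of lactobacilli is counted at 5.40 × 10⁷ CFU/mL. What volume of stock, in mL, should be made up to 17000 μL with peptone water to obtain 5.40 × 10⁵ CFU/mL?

V₁ = C₂V₂/C₁ = 5.40 × 10⁵ × 17000 / 5.40 × 10⁷ = 170 μL = 0.170 mL.

0.170 mL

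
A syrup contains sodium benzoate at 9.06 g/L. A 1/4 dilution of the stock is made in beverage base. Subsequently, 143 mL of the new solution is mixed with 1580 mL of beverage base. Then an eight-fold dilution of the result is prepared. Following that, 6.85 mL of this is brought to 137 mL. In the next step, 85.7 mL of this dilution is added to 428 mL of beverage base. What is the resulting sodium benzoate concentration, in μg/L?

196 μg/L

Overall dilution factor = 4 × 12.05 × 8 × 20 × 5.994 = 4.62 × 10⁴.
9.06 g/L / 4.62 × 10⁴ = 1.96 × 10⁻⁴ g/L = 196 μg/L.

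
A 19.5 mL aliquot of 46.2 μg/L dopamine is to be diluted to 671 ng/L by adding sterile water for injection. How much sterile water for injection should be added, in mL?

1320 mL

671 ng/L = 0.671 μg/L.
V₂ = C₁V₁/C₂ = 46.2 × 19.5 / 0.671 = 1343 mL.
Diluent to add = V₂ − V₁ = 1343 − 19.5 = 1320 mL.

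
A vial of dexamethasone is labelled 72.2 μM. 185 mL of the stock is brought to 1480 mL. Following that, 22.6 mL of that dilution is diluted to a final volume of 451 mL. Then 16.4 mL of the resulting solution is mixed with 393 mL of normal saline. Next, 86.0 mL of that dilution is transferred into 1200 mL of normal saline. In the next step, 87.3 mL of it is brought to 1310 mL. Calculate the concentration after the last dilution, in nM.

Overall dilution factor = 8 × 19.96 × 24.96 × 14.95 × 15.01 = 8.94 × 10⁵.
72.2 μM / 8.94 × 10⁵ = 8.07 × 10⁻⁵ μM = 0.0807 nM.

0.0807 nM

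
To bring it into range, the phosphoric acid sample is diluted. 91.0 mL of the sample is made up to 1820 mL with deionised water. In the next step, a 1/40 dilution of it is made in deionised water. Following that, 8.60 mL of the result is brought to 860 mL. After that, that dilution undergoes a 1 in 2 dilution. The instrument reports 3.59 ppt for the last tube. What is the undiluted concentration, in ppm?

0.574 ppm

Overall dilution factor = 20 × 40 × 100 × 2 = 1.60 × 10⁵.
Original = 3.59 ppt × 1.60 × 10⁵ = 5.74 × 10⁵ ppt = 0.574 ppm.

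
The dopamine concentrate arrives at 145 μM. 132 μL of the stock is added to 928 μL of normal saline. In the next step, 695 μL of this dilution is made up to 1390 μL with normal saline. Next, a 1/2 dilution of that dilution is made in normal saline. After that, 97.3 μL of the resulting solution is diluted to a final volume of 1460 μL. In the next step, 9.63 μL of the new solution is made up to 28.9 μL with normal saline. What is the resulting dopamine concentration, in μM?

Overall dilution factor = 8.030 × 2 × 2 × 15.01 × 3.001 = 1446.
145 μM / 1446 = 0.100 μM.

0.100 μM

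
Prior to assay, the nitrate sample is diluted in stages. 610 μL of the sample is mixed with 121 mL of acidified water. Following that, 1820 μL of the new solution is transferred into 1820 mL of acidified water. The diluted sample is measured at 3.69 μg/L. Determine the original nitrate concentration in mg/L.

736 mg/L

Overall dilution factor = 199.4 × 1001 = 2.00 × 10⁵.
Original = 3.69 μg/L × 2.00 × 10⁵ = 7.36 × 10⁵ μg/L = 736 mg/L.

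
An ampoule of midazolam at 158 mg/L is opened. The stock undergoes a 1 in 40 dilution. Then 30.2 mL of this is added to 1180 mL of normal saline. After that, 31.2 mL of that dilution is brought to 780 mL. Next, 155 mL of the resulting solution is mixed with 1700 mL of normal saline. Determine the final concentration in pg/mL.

329 pg/mL

Overall dilution factor = 40 × 40.07 × 25 × 11.97 = 4.80 × 10⁵.
158 mg/L / 4.80 × 10⁵ = 3.29 × 10⁻⁴ mg/L = 329 pg/mL.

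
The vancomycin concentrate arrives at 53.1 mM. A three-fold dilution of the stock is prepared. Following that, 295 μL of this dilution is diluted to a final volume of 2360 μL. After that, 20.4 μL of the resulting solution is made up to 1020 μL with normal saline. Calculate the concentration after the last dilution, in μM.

44.2 μM

Overall dilution factor = 3 × 8 × 50 = 1200.
53.1 mM / 1200 = 0.0443 mM = 44.2 μM.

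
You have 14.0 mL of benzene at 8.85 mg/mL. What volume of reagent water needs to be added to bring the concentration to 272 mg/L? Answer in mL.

442 mL

272 mg/L = 0.272 mg/mL.
V₂ = C₁V₁/C₂ = 8.85 × 14.0 / 0.272 = 456 mL.
Diluent to add = V₂ − V₁ = 456 − 14.0 = 442 mL.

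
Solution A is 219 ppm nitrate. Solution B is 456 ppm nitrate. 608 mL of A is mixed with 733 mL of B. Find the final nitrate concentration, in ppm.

349 ppm

C_mix = (C_A·V_A + C_B·V_B)/(V_A + V_B) = (219×608 + 456×733) / 1341 = 349 ppm.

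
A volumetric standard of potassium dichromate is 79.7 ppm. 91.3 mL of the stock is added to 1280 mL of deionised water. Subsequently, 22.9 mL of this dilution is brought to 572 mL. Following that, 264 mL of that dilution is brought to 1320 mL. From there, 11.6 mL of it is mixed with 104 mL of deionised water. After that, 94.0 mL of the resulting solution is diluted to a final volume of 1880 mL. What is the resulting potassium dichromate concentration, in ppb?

Overall dilution factor = 15.02 × 24.98 × 5 × 9.966 × 20 = 3.74 × 10⁵.
79.7 ppm / 3.74 × 10⁵ = 2.13 × 10⁻⁴ ppm = 0.213 ppb.

0.213 ppb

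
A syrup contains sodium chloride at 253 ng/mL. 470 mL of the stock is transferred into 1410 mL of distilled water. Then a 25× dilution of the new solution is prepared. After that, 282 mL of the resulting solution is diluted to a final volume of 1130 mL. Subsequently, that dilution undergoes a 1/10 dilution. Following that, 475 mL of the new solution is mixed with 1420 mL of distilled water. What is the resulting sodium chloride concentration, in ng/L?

Overall dilution factor = 4 × 25 × 4.007 × 10 × 3.989 = 1.60 × 10⁴.
253 ng/mL / 1.60 × 10⁴ = 0.0158 ng/mL = 15.8 ng/L.

15.8 ng/L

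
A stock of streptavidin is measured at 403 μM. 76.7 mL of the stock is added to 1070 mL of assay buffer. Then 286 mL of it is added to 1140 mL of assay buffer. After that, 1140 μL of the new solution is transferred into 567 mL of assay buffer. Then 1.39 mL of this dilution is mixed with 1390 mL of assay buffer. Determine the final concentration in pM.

Overall dilution factor = 14.95 × 4.986 × 498.4 × 1001 = 3.72 × 10⁷.
403 μM / 3.72 × 10⁷ = 1.08 × 10⁻⁵ μM = 10.8 pM.

10.8 pM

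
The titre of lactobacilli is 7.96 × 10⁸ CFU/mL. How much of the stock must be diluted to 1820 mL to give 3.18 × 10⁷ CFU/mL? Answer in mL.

V₁ = C₂V₂/C₁ = 3.18 × 10⁷ × 1820 / 7.96 × 10⁸ = 72.7 mL.

72.7 mL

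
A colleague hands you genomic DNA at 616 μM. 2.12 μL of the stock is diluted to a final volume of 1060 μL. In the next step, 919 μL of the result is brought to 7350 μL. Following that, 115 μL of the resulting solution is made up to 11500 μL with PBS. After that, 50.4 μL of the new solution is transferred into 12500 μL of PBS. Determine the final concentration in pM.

Overall dilution factor = 500 × 7.998 × 100 × 249.0 = 9.96 × 10⁷.
616 μM / 9.96 × 10⁷ = 6.19 × 10⁻⁶ μM = 6.19 pM.

6.19 pM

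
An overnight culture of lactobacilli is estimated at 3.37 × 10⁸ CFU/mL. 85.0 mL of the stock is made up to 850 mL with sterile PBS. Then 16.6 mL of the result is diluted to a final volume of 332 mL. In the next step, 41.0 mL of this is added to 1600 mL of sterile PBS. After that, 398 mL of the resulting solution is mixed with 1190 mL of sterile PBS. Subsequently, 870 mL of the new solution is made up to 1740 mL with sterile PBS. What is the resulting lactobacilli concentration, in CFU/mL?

5280 CFU/mL

Overall dilution factor = 10 × 20 × 40.02 × 3.990 × 2 = 6.39 × 10⁴.
3.37 × 10⁸ CFU/mL / 6.39 × 10⁴ = 5280 CFU/mL.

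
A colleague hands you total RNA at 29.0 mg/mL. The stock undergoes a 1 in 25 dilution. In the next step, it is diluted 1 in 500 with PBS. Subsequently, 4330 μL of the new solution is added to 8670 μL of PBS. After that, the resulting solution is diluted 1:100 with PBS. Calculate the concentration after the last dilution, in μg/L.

7.73 μg/L

Overall dilution factor = 25 × 500 × 3.002 × 100 = 3.75 × 10⁶.
29.0 mg/mL / 3.75 × 10⁶ = 7.73 × 10⁻⁶ mg/mL = 7.73 μg/L.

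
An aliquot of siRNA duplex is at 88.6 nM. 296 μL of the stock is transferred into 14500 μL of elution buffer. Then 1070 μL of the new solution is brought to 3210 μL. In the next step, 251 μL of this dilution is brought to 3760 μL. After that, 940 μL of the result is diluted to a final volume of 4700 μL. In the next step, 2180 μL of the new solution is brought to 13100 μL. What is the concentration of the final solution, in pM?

1.31 pM

Overall dilution factor = 49.99 × 3 × 14.98 × 5 × 6.009 = 6.75 × 10⁴.
88.6 nM / 6.75 × 10⁴ = 1.31 × 10⁻³ nM = 1.31 pM.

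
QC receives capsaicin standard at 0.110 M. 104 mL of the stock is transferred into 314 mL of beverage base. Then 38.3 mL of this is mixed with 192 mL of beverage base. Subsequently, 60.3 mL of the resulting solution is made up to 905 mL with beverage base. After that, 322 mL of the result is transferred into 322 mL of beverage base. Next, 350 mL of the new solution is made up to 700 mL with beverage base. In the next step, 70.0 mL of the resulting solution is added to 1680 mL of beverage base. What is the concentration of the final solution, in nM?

Overall dilution factor = 4.019 × 6.013 × 15.01 × 2 × 2 × 25 = 3.63 × 10⁴.
0.110 M / 3.63 × 10⁴ = 3.03 × 10⁻⁶ M = 3030 nM.

3030 nM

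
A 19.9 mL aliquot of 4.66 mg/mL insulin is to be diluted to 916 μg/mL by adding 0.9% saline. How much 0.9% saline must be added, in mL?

81.3 mL

916 μg/mL = 0.916 mg/mL.
V₂ = C₁V₁/C₂ = 4.66 × 19.9 / 0.916 = 101 mL.
Diluent to add = V₂ − V₁ = 101 − 19.9 = 81.3 mL.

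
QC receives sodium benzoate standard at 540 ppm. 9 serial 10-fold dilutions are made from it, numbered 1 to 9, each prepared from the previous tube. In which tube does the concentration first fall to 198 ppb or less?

Tube n has concentration 540 ppm / 10ⁿ.
Need 10ⁿ ≥ 540 ppm / 198 ppb = 2727, so n ≥ 3.44.
First such tube: n = 4.

tube 4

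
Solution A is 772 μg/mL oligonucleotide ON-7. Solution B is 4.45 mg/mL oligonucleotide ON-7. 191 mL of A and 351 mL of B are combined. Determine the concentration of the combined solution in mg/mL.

C_B = 4.45 mg/mL = 4450 μg/mL.
C_mix = (C_A·V_A + C_B·V_B)/(V_A + V_B) = (772×191 + 4450×351) / 542.0 = 3154 μg/mL = 3.15 mg/mL.

3.15 mg/mL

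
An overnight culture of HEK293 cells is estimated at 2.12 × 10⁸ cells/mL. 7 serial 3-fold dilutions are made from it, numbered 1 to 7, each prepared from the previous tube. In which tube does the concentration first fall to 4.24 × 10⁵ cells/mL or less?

tube 6

Tube n has concentration 2.12 × 10⁸ cells/mL / 3ⁿ.
Need 3ⁿ ≥ 2.12 × 10⁸ cells/mL / 4.24 × 10⁵ cells/mL = 500, so n ≥ 5.66.
First such tube: n = 6.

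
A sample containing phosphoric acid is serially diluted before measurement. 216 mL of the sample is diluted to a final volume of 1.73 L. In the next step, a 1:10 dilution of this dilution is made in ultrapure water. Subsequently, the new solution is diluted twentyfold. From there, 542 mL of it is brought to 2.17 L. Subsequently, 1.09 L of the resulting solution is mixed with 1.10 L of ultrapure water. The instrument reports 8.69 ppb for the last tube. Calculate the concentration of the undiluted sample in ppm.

112 ppm

Overall dilution factor = 8.009 × 10 × 20 × 4.004 × 2.009 = 1.29 × 10⁴.
Original = 8.69 ppb × 1.29 × 10⁴ = 1.12 × 10⁵ ppb = 112 ppm.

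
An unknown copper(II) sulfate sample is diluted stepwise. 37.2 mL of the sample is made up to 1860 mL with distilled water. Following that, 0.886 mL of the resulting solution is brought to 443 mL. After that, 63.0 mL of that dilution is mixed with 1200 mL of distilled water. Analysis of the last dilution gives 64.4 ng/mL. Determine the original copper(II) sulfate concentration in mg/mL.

Overall dilution factor = 50 × 500 × 20.05 = 5.01 × 10⁵.
Original = 64.4 ng/mL × 5.01 × 10⁵ = 3.23 × 10⁷ ng/mL = 32.3 mg/mL.

32.3 mg/mL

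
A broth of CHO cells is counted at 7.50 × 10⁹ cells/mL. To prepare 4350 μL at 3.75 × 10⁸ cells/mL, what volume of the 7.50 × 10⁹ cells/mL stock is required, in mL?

0.217 mL

V₁ = C₂V₂/C₁ = 3.75 × 10⁸ × 4350 / 7.50 × 10⁹ = 218 μL = 0.217 mL.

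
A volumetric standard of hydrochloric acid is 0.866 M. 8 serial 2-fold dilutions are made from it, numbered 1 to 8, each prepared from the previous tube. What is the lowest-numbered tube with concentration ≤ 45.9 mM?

Tube n has concentration 0.866 M / 2ⁿ.
Need 2ⁿ ≥ 0.866 M / 45.9 mM = 18.9, so n ≥ 4.24.
First such tube: n = 5.

tube 5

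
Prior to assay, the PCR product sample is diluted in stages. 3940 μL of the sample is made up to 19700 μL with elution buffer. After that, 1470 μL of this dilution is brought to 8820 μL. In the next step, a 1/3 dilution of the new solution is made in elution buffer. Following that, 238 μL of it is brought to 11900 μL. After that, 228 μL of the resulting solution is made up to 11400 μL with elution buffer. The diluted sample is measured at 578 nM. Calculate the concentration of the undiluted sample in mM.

Overall dilution factor = 5 × 6 × 3 × 50 × 50 = 2.25 × 10⁵.
Original = 578 nM × 2.25 × 10⁵ = 1.30 × 10⁸ nM = 130 mM.

130 mM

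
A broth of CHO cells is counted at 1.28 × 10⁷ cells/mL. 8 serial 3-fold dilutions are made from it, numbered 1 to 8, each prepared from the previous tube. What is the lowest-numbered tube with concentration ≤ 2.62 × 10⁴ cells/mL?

tube 6

Tube n has concentration 1.28 × 10⁷ cells/mL / 3ⁿ.
Need 3ⁿ ≥ 1.28 × 10⁷ cells/mL / 2.62 × 10⁴ cells/mL = 489, so n ≥ 5.64.
First such tube: n = 6.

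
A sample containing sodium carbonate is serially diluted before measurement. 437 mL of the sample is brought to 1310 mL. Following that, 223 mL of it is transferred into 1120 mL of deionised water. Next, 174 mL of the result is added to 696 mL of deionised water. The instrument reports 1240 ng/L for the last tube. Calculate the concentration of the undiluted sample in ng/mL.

Overall dilution factor = 2.998 × 6.022 × 5 = 90.3.
Original = 1240 ng/L × 90.3 = 1.12 × 10⁵ ng/L = 112 ng/mL.

112 ng/mL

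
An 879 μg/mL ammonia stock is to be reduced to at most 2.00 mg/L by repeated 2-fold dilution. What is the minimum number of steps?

9

Need 2ⁿ ≥ 440, so n ≥ log(440)/log(2) = 8.78.
Minimum whole steps: n = 9.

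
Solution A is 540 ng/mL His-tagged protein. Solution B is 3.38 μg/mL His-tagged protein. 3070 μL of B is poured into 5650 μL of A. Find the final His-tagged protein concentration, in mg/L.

1.54 mg/L

C_B = 3.38 μg/mL = 3380 ng/mL.
C_mix = (C_A·V_A + C_B·V_B)/(V_A + V_B) = (540×5650 + 3380×3070) / 8720 = 1540 ng/mL = 1.54 mg/L.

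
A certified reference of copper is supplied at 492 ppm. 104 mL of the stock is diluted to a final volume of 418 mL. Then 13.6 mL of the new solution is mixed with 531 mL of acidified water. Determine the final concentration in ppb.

3060 ppb

Overall dilution factor = 4.019 × 40.04 = 161.
492 ppm / 161 = 3.06 ppm = 3060 ppb.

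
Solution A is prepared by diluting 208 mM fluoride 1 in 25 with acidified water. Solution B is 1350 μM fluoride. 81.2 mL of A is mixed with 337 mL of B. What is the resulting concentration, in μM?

C_A = 208 mM / 25 = 8.32 mM.
C_B = 1350 μM = 1.35 mM.
C_mix = (C_A·V_A + C_B·V_B)/(V_A + V_B) = (8.32×81.2 + 1.35×337) / 418.2 = 2.70 mM = 2700 μM.

2700 μM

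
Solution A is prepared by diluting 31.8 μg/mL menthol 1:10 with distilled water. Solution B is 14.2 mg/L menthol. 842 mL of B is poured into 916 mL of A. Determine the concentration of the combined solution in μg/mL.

C_A = 31.8 μg/mL / 10 = 3.18 μg/mL.
C_B = 14.2 mg/L = 14.2 μg/mL.
C_mix = (C_A·V_A + C_B·V_B)/(V_A + V_B) = (3.18×916 + 14.2×842) / 1758 = 8.46 μg/mL.

8.46 μg/mL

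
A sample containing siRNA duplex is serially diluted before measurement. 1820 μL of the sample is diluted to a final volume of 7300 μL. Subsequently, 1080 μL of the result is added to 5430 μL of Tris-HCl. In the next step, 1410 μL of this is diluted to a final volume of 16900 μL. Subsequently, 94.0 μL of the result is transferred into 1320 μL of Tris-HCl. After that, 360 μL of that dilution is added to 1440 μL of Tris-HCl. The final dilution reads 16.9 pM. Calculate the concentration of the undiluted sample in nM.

368 nM

Overall dilution factor = 4.011 × 6.028 × 11.99 × 15.04 × 5 = 2.18 × 10⁴.
Original = 16.9 pM × 2.18 × 10⁴ = 3.68 × 10⁵ pM = 368 nM.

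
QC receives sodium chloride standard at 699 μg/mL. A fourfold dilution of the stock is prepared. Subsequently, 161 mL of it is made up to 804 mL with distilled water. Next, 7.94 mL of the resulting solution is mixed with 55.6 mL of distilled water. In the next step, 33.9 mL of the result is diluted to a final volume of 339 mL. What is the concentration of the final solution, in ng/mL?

437 ng/mL

Overall dilution factor = 4 × 4.994 × 8.003 × 10 = 1599.
699 μg/mL / 1599 = 0.437 μg/mL = 437 ng/mL.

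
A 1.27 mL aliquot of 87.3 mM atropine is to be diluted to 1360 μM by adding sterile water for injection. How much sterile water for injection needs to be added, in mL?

80.3 mL

1360 μM = 1.36 mM.
V₂ = C₁V₁/C₂ = 87.3 × 1.27 / 1.36 = 81.5 mL.
Diluent to add = V₂ − V₁ = 81.5 − 1.27 = 80.3 mL.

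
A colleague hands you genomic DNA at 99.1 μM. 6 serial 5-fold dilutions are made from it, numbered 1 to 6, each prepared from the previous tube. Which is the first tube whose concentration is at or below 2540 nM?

Tube n has concentration 99.1 μM / 5ⁿ.
Need 5ⁿ ≥ 99.1 μM / 2540 nM = 39.0, so n ≥ 2.28.
First such tube: n = 3.

tube 3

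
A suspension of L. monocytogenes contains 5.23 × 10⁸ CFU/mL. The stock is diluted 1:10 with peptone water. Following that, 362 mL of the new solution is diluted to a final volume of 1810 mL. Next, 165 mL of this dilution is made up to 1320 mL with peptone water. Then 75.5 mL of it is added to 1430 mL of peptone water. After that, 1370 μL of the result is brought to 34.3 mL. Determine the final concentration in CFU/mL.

2620 CFU/mL

Overall dilution factor = 10 × 5 × 8 × 19.94 × 25.04 = 2.00 × 10⁵.
5.23 × 10⁸ CFU/mL / 2.00 × 10⁵ = 2620 CFU/mL.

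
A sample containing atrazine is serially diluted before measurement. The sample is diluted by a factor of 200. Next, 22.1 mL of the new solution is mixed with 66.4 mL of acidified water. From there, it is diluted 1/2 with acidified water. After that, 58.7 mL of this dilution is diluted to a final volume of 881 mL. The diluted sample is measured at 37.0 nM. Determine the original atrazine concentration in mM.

0.890 mM

Overall dilution factor = 200 × 4.005 × 2 × 15.01 = 2.40 × 10⁴.
Original = 37.0 nM × 2.40 × 10⁴ = 8.90 × 10⁵ nM = 0.890 mM.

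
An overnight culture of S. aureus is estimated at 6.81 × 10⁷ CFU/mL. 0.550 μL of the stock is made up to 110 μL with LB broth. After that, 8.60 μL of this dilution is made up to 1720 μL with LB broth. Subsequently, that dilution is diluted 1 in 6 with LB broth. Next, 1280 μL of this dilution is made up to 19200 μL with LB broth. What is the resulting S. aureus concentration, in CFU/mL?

Overall dilution factor = 200 × 200 × 6 × 15 = 3.60 × 10⁶.
6.81 × 10⁷ CFU/mL / 3.60 × 10⁶ = 18.9 CFU/mL.

18.9 CFU/mL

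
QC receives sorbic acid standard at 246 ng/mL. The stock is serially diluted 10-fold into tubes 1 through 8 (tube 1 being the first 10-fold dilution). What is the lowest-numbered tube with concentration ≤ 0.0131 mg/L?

Tube n has concentration 246 ng/mL / 10ⁿ.
Need 10ⁿ ≥ 246 ng/mL / 0.0131 mg/L = 18.8, so n ≥ 1.27.
First such tube: n = 2.

tube 2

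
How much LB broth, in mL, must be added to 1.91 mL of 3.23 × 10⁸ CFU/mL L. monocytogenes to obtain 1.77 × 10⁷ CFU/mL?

32.9 mL

V₂ = C₁V₁/C₂ = 3.23 × 10⁸ × 1.91 / 1.77 × 10⁷ = 34.9 mL.
Diluent to add = V₂ − V₁ = 34.9 − 1.91 = 32.9 mL.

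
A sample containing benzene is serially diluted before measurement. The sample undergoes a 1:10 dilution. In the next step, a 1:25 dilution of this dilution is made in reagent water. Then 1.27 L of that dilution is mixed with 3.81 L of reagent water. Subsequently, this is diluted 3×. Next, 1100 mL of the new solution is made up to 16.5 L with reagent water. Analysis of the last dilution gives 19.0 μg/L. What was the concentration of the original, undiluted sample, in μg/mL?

855 μg/mL

Overall dilution factor = 10 × 25 × 4 × 3 × 15 = 4.50 × 10⁴.
Original = 19.0 μg/L × 4.50 × 10⁴ = 8.55 × 10⁵ μg/L = 855 μg/mL.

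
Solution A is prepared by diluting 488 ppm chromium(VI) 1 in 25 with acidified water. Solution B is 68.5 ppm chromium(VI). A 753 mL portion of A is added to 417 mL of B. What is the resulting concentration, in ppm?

37.0 ppm

C_A = 488 ppm / 25 = 19.5 ppm.
C_mix = (C_A·V_A + C_B·V_B)/(V_A + V_B) = (19.5×753 + 68.5×417) / 1170 = 37.0 ppm.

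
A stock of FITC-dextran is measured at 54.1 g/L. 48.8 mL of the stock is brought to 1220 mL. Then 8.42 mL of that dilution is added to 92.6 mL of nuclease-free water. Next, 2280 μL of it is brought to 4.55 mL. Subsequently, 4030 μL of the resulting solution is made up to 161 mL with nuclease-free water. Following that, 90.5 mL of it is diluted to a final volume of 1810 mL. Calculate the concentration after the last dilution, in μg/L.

Overall dilution factor = 25 × 12.00 × 1.996 × 39.95 × 20 = 4.78 × 10⁵.
54.1 g/L / 4.78 × 10⁵ = 1.13 × 10⁻⁴ g/L = 113 μg/L.

113 μg/L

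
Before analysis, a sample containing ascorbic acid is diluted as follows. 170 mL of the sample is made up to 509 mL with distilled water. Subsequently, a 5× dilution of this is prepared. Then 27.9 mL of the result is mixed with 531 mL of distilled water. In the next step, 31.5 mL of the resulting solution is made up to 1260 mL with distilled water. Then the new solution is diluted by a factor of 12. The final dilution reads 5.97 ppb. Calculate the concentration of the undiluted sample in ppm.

859 ppm

Overall dilution factor = 2.994 × 5 × 20.03 × 40 × 12 = 1.44 × 10⁵.
Original = 5.97 ppb × 1.44 × 10⁵ = 8.59 × 10⁵ ppb = 859 ppm.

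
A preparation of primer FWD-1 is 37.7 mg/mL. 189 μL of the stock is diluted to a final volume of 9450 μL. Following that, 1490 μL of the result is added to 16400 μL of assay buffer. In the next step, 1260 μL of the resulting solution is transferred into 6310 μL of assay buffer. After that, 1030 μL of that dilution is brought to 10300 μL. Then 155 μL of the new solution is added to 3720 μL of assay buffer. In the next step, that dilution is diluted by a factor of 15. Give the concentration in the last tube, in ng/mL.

Overall dilution factor = 50 × 12.01 × 6.008 × 10 × 25 × 15 = 1.35 × 10⁷.
37.7 mg/mL / 1.35 × 10⁷ = 2.79 × 10⁻⁶ mg/mL = 2.79 ng/mL.

2.79 ng/mL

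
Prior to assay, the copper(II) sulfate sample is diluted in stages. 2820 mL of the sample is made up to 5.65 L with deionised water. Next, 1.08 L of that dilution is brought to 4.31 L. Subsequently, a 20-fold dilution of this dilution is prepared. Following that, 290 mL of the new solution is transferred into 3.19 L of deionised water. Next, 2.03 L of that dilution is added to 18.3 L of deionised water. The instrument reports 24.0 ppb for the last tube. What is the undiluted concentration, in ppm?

461 ppm

Overall dilution factor = 2.004 × 3.991 × 20 × 12 × 10.01 = 1.92 × 10⁴.
Original = 24.0 ppb × 1.92 × 10⁴ = 4.61 × 10⁵ ppb = 461 ppm.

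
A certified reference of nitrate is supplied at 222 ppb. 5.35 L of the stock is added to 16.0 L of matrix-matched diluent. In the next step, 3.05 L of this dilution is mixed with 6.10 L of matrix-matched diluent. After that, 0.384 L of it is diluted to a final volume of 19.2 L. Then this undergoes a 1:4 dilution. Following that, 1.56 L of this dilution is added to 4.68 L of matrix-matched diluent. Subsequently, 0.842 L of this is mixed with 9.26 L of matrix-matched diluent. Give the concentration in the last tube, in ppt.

1.93 ppt

Overall dilution factor = 3.991 × 3 × 50 × 4 × 4 × 12.00 = 1.15 × 10⁵.
222 ppb / 1.15 × 10⁵ = 1.93 × 10⁻³ ppb = 1.93 ppt.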